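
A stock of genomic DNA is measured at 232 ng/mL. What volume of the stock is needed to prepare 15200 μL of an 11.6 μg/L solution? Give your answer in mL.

0.760 mL

11.6 μg/L = 11.6 ng/mL.
V₁ = C₂V₂/C₁ = 11.6 × 15200 / 232 = 760 μL = 0.760 mL.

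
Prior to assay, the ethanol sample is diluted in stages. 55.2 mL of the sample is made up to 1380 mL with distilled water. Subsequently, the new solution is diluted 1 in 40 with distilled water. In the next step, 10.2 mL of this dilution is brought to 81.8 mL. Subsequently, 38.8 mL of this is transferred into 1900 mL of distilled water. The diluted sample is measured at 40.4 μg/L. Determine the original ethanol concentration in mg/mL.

Overall dilution factor = 25 × 40 × 8.020 × 49.97 = 4.01 × 10⁵.
Original = 40.4 μg/L × 4.01 × 10⁵ = 1.62 × 10⁷ μg/L = 16.2 mg/mL.

16.2 mg/mL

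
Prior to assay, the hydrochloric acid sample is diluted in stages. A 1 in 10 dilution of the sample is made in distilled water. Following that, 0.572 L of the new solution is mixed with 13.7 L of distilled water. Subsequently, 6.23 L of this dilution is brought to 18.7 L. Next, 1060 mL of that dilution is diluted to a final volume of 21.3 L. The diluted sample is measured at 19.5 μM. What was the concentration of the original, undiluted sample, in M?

Overall dilution factor = 10 × 24.95 × 3.002 × 20.09 = 1.50 × 10⁴.
Original = 19.5 μM × 1.50 × 10⁴ = 2.93 × 10⁵ μM = 0.293 M.

0.293 M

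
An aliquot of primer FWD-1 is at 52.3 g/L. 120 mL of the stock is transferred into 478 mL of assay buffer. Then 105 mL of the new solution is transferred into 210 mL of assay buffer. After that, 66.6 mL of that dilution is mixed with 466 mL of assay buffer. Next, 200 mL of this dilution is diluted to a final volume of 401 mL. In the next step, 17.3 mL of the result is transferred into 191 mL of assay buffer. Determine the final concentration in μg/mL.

18.1 μg/mL

Overall dilution factor = 4.983 × 3 × 7.997 × 2.005 × 12.04 = 2886.
52.3 g/L / 2886 = 0.0181 g/L = 18.1 μg/mL.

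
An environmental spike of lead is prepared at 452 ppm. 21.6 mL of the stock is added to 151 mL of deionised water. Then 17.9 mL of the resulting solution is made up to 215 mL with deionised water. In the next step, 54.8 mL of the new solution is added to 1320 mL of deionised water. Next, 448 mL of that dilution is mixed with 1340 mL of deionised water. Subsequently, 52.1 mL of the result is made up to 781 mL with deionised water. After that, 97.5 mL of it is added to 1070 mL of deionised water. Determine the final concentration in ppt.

Overall dilution factor = 7.991 × 12.01 × 25.09 × 3.991 × 14.99 × 11.97 = 1.72 × 10⁶.
452 ppm / 1.72 × 10⁶ = 2.62 × 10⁻⁴ ppm = 262 ppt.

262 ppt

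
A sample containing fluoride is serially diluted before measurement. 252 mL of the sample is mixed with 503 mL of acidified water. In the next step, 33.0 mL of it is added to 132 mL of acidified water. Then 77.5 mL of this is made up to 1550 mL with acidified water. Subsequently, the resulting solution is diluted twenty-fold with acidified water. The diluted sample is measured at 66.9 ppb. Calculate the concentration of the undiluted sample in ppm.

Overall dilution factor = 2.996 × 5 × 20 × 20 = 5992.
Original = 66.9 ppb × 5992 = 4.01 × 10⁵ ppb = 401 ppm.

401 ppm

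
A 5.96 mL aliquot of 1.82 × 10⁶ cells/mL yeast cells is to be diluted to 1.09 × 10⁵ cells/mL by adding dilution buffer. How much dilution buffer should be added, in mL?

93.6 mL

V₂ = C₁V₁/C₂ = 1.82 × 10⁶ × 5.96 / 1.09 × 10⁵ = 99.5 mL.
Diluent to add = V₂ − V₁ = 99.5 − 5.96 = 93.6 mL.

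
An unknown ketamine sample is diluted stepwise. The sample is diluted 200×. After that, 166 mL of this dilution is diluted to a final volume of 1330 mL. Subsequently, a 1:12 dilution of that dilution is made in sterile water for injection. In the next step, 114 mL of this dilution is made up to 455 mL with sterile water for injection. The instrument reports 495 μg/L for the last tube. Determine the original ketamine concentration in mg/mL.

38.0 mg/mL

Overall dilution factor = 200 × 8.012 × 12 × 3.991 = 7.67 × 10⁴.
Original = 495 μg/L × 7.67 × 10⁴ = 3.80 × 10⁷ μg/L = 38.0 mg/mL.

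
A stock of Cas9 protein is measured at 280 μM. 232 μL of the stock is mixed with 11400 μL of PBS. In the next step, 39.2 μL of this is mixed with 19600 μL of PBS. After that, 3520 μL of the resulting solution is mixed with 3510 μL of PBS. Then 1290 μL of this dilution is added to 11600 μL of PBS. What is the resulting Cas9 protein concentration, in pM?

559 pM

Overall dilution factor = 50.14 × 501 × 1.997 × 9.992 = 5.01 × 10⁵.
280 μM / 5.01 × 10⁵ = 5.59 × 10⁻⁴ μM = 559 pM.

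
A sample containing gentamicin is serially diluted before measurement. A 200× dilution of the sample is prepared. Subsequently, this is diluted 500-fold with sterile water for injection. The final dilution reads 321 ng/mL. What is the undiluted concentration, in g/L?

32.1 g/L

Overall dilution factor = 200 × 500 = 1.00 × 10⁵.
Original = 321 ng/mL × 1.00 × 10⁵ = 3.21 × 10⁷ ng/mL = 32.1 g/L.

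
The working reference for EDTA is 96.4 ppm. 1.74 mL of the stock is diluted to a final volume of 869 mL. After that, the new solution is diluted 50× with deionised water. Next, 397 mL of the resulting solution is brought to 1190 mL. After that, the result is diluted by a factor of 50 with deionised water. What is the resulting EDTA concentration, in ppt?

Overall dilution factor = 499.4 × 50 × 2.997 × 50 = 3.74 × 10⁶.
96.4 ppm / 3.74 × 10⁶ = 2.58 × 10⁻⁵ ppm = 25.8 ppt.

25.8 ppt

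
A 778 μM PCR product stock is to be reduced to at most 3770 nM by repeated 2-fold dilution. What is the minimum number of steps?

Need 2ⁿ ≥ 206, so n ≥ log(206)/log(2) = 7.69.
Minimum whole steps: n = 8.

8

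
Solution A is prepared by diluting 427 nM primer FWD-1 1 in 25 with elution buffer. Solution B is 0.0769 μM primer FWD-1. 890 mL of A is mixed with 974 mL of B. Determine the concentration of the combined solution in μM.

C_A = 427 nM / 25 = 17.1 nM.
C_B = 0.0769 μM = 76.9 nM.
C_mix = (C_A·V_A + C_B·V_B)/(V_A + V_B) = (17.1×890 + 76.9×974) / 1864 = 48.3 nM = 0.0483 μM.

0.0483 μM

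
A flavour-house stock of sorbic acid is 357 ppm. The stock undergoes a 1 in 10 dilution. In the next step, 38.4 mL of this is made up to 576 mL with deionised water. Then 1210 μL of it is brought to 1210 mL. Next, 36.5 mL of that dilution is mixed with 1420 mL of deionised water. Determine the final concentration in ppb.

Overall dilution factor = 10 × 15 × 1000 × 39.90 = 5.99 × 10⁶.
357 ppm / 5.99 × 10⁶ = 5.96 × 10⁻⁵ ppm = 0.0596 ppb.

0.0596 ppb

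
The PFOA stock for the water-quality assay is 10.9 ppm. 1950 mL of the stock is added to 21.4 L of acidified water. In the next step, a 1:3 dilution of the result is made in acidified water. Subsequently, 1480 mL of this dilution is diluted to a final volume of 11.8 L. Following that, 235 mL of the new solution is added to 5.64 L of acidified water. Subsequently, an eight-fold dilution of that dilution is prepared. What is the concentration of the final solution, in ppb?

Overall dilution factor = 11.97 × 3 × 7.973 × 25 × 8 = 5.73 × 10⁴.
10.9 ppm / 5.73 × 10⁴ = 1.90 × 10⁻⁴ ppm = 0.190 ppb.

0.190 ppb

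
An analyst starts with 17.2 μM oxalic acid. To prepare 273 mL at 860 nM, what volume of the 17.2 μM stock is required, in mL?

860 nM = 0.860 μM.
V₁ = C₂V₂/C₁ = 0.860 × 273 / 17.2 = 13.7 mL.

13.7 mL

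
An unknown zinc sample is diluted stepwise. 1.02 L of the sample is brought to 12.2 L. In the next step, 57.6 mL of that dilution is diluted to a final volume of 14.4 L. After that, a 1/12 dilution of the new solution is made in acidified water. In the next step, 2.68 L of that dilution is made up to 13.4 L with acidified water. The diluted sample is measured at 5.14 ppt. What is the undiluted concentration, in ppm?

0.922 ppm

Overall dilution factor = 11.96 × 250 × 12 × 5 = 1.79 × 10⁵.
Original = 5.14 ppt × 1.79 × 10⁵ = 9.22 × 10⁵ ppt = 0.922 ppm.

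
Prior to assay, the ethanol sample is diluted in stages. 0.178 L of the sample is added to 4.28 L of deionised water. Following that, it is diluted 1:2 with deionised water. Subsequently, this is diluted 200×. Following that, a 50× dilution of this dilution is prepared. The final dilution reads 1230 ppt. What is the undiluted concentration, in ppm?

616 ppm

Overall dilution factor = 25.04 × 2 × 200 × 50 = 5.01 × 10⁵.
Original = 1230 ppt × 5.01 × 10⁵ = 6.16 × 10⁸ ppt = 616 ppm.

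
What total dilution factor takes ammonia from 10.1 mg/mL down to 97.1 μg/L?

Factor = C₀/C_target = 10.1 mg/mL / 97.1 μg/L = 1.04 × 10⁵.

1.04 × 10⁵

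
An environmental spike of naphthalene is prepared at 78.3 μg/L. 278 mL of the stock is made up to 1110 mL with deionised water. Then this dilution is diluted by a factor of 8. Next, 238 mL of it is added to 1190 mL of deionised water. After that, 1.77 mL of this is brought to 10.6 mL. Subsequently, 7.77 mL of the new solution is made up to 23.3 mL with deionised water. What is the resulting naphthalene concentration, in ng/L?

22.7 ng/L

Overall dilution factor = 3.993 × 8 × 6 × 5.989 × 2.999 = 3442.
78.3 μg/L / 3442 = 0.0227 μg/L = 22.7 ng/L.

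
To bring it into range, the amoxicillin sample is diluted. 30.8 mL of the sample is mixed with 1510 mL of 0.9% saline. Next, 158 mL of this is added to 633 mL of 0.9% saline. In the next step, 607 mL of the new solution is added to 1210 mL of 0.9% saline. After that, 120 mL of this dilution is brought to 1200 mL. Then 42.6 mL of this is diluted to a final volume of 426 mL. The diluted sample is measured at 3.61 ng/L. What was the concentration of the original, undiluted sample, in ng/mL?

Overall dilution factor = 50.03 × 5.006 × 2.993 × 10 × 10 = 7.50 × 10⁴.
Original = 3.61 ng/L × 7.50 × 10⁴ = 2.71 × 10⁵ ng/L = 271 ng/mL.

271 ng/mL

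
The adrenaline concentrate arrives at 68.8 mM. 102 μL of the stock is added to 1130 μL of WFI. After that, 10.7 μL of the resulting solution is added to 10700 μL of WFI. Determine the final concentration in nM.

5690 nM

Overall dilution factor = 12.08 × 1001 = 1.21 × 10⁴.
68.8 mM / 1.21 × 10⁴ = 5.69 × 10⁻³ mM = 5690 nM.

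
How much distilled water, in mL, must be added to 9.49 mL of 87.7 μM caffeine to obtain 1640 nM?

498 mL

1640 nM = 1.64 μM.
V₂ = C₁V₁/C₂ = 87.7 × 9.49 / 1.64 = 507 mL.
Diluent to add = V₂ − V₁ = 507 − 9.49 = 498 mL.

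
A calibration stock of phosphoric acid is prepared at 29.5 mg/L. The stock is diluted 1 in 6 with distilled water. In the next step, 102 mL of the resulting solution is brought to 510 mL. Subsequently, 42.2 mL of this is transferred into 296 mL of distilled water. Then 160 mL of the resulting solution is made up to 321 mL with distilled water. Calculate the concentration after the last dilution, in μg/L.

61.2 μg/L

Overall dilution factor = 6 × 5 × 8.014 × 2.006 = 482.
29.5 mg/L / 482 = 0.0612 mg/L = 61.2 μg/L.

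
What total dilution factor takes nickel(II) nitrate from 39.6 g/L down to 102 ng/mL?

3.88 × 10⁵

Factor = C₀/C_target = 39.6 g/L / 102 ng/mL = 3.88 × 10⁵.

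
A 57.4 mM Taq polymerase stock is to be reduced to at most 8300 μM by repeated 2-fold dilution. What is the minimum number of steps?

3

Need 2ⁿ ≥ 6.92, so n ≥ log(6.92)/log(2) = 2.79.
Minimum whole steps: n = 3.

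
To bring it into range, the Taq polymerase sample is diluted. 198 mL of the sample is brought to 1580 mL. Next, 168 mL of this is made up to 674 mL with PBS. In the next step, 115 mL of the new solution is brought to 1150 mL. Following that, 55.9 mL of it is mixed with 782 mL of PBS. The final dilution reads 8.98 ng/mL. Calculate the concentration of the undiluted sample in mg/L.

43.1 mg/L

Overall dilution factor = 7.980 × 4.012 × 10 × 14.99 = 4799.
Original = 8.98 ng/mL × 4799 = 4.31 × 10⁴ ng/mL = 43.1 mg/L.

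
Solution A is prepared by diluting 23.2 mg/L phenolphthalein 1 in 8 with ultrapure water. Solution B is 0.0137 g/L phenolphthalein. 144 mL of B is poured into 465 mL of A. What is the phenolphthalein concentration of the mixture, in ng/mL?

5450 ng/mL

C_A = 23.2 mg/L / 8 = 2.90 mg/L.
C_B = 0.0137 g/L = 13.7 mg/L.
C_mix = (C_A·V_A + C_B·V_B)/(V_A + V_B) = (2.90×465 + 13.7×144) / 609.0 = 5.45 mg/L = 5450 ng/mL.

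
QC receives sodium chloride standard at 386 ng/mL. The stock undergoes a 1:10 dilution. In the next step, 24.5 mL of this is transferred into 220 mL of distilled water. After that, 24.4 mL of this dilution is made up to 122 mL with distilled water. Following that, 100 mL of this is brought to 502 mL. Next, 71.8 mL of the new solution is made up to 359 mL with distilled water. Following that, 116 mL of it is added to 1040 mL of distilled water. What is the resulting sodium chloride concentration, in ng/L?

Overall dilution factor = 10 × 9.980 × 5 × 5.020 × 5 × 9.966 = 1.25 × 10⁵.
386 ng/mL / 1.25 × 10⁵ = 3.09 × 10⁻³ ng/mL = 3.09 ng/L.

3.09 ng/L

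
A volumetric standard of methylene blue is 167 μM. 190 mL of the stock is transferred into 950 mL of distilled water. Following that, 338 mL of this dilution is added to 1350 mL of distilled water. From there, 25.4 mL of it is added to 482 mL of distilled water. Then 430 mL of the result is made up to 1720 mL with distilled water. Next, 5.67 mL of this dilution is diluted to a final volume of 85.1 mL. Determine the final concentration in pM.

Overall dilution factor = 6 × 4.994 × 19.98 × 4 × 15.01 = 3.59 × 10⁴.
167 μM / 3.59 × 10⁴ = 4.65 × 10⁻³ μM = 4650 pM.

4650 pM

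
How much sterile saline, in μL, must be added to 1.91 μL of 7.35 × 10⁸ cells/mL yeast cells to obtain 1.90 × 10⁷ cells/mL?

V₂ = C₁V₁/C₂ = 7.35 × 10⁸ × 1.91 / 1.90 × 10⁷ = 73.9 μL.
Diluent to add = V₂ − V₁ = 73.9 − 1.91 = 72.0 μL.

72.0 μL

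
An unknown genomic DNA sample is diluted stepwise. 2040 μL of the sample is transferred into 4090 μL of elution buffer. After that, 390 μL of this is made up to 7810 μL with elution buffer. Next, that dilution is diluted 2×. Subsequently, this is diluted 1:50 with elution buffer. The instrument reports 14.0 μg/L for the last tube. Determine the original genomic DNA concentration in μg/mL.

Overall dilution factor = 3.005 × 20.03 × 2 × 50 = 6018.
Original = 14.0 μg/L × 6018 = 8.42 × 10⁴ μg/L = 84.2 μg/mL.

84.2 μg/mL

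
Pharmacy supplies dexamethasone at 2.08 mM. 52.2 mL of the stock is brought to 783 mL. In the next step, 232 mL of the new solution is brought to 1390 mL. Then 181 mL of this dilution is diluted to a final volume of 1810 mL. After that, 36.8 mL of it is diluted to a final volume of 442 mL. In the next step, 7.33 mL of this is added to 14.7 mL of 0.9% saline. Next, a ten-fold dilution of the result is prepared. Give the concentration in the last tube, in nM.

Overall dilution factor = 15 × 5.991 × 10 × 12.01 × 3.005 × 10 = 3.24 × 10⁵.
2.08 mM / 3.24 × 10⁵ = 6.41 × 10⁻⁶ mM = 6.41 nM.

6.41 nM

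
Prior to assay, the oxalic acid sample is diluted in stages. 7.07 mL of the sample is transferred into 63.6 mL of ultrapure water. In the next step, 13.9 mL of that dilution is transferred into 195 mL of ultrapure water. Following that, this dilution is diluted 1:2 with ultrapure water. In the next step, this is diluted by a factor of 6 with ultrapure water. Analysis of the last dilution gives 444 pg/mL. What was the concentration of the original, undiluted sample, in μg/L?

Overall dilution factor = 9.996 × 15.03 × 2 × 6 = 1803.
Original = 444 pg/mL × 1803 = 8.00 × 10⁵ pg/mL = 800 μg/L.

800 μg/L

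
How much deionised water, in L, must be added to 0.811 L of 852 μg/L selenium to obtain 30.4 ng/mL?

30.4 ng/mL = 30.4 μg/L.
V₂ = C₁V₁/C₂ = 852 × 0.811 / 30.4 = 22.7 L.
Diluent to add = V₂ − V₁ = 22.7 − 0.811 = 21.9 L.

21.9 L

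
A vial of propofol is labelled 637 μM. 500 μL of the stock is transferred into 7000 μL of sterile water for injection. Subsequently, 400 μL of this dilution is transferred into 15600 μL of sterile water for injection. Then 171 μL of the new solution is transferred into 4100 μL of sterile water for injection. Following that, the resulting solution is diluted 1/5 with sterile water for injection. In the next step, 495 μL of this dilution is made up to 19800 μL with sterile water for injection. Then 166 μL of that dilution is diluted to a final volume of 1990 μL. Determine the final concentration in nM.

0.0177 nM

Overall dilution factor = 15 × 40 × 24.98 × 5 × 40 × 11.99 = 3.59 × 10⁷.
637 μM / 3.59 × 10⁷ = 1.77 × 10⁻⁵ μM = 0.0177 nM.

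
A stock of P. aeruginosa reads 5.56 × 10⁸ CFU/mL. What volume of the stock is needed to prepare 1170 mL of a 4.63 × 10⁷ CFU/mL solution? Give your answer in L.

0.0974 L

V₁ = C₂V₂/C₁ = 4.63 × 10⁷ × 1170 / 5.56 × 10⁸ = 97.4 mL = 0.0974 L.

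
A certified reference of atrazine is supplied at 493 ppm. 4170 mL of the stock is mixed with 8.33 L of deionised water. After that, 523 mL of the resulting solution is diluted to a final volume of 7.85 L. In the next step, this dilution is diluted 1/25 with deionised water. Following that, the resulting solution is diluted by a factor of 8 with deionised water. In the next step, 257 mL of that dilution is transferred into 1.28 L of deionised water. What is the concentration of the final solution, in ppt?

9160 ppt

Overall dilution factor = 2.998 × 15.01 × 25 × 8 × 5.981 = 5.38 × 10⁴.
493 ppm / 5.38 × 10⁴ = 9.16 × 10⁻³ ppm = 9160 ppt.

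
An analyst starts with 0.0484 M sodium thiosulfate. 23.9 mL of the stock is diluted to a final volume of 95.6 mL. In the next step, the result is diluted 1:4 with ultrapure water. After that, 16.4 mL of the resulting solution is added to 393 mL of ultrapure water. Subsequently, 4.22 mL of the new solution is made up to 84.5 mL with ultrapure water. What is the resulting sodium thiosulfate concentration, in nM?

6050 nM

Overall dilution factor = 4 × 4 × 24.96 × 20.02 = 7998.
0.0484 M / 7998 = 6.05 × 10⁻⁶ M = 6050 nM.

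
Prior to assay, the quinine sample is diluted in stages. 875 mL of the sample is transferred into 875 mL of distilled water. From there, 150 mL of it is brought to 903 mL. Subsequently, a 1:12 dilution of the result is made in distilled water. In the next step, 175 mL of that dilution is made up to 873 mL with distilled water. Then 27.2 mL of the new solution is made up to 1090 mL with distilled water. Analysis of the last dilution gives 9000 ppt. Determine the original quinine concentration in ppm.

260 ppm

Overall dilution factor = 2 × 6.020 × 12 × 4.989 × 40.07 = 2.89 × 10⁴.
Original = 9000 ppt × 2.89 × 10⁴ = 2.60 × 10⁸ ppt = 260 ppm.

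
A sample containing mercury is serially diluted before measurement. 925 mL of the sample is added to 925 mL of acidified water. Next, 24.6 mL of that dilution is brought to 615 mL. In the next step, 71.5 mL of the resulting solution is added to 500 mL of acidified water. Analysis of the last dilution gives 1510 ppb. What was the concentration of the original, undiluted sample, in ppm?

Overall dilution factor = 2 × 25 × 7.993 = 400.
Original = 1510 ppb × 400 = 6.03 × 10⁵ ppb = 603 ppm.

603 ppm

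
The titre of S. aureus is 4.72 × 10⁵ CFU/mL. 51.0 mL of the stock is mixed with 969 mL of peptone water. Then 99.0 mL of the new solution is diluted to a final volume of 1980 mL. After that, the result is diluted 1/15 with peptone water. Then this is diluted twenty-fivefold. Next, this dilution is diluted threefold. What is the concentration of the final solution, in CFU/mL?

Overall dilution factor = 20 × 20 × 15 × 25 × 3 = 4.50 × 10⁵.
4.72 × 10⁵ CFU/mL / 4.50 × 10⁵ = 1.05 CFU/mL.

1.05 CFU/mL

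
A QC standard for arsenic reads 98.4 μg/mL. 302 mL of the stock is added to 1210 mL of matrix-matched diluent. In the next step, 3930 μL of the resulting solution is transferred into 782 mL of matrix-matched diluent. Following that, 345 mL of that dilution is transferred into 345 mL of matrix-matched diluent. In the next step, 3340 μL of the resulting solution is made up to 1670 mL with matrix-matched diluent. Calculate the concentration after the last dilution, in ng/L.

Overall dilution factor = 5.007 × 200.0 × 2 × 500 = 1.00 × 10⁶.
98.4 μg/mL / 1.00 × 10⁶ = 9.83 × 10⁻⁵ μg/mL = 98.3 ng/L.

98.3 ng/L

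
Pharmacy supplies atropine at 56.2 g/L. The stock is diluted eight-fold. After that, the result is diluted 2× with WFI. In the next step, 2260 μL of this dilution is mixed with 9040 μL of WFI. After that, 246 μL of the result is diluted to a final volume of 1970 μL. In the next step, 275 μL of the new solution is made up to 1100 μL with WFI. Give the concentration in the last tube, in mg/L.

Overall dilution factor = 8 × 2 × 5 × 8.008 × 4 = 2563.
56.2 g/L / 2563 = 0.0219 g/L = 21.9 mg/L.

21.9 mg/L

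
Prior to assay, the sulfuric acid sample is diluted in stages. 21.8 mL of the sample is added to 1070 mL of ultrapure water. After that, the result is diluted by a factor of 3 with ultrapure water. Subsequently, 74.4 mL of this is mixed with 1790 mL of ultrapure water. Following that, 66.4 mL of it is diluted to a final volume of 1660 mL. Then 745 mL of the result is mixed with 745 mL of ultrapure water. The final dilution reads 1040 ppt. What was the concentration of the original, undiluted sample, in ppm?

196 ppm

Overall dilution factor = 50.08 × 3 × 25.06 × 25 × 2 = 1.88 × 10⁵.
Original = 1040 ppt × 1.88 × 10⁵ = 1.96 × 10⁸ ppt = 196 ppm.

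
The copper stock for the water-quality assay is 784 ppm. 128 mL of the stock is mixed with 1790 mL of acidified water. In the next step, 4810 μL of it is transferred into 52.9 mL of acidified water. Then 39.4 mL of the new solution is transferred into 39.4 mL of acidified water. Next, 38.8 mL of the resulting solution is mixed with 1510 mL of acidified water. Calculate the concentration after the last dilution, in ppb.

54.6 ppb

Overall dilution factor = 14.98 × 12.00 × 2 × 39.92 = 1.44 × 10⁴.
784 ppm / 1.44 × 10⁴ = 0.0546 ppm = 54.6 ppb.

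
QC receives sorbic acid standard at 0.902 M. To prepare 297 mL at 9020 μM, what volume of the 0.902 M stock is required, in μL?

9020 μM = 9.02 × 10⁻³ M.
V₁ = C₂V₂/C₁ = 9.02 × 10⁻³ × 297 / 0.902 = 2.97 mL = 2970 μL.

2970 μL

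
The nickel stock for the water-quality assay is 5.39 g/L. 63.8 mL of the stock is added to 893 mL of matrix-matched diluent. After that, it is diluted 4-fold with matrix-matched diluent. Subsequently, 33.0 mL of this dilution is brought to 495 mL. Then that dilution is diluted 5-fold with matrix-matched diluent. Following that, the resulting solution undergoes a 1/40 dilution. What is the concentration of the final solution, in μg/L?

30.0 μg/L

Overall dilution factor = 15.00 × 4 × 15 × 5 × 40 = 1.80 × 10⁵.
5.39 g/L / 1.80 × 10⁵ = 3.00 × 10⁻⁵ g/L = 30.0 μg/L.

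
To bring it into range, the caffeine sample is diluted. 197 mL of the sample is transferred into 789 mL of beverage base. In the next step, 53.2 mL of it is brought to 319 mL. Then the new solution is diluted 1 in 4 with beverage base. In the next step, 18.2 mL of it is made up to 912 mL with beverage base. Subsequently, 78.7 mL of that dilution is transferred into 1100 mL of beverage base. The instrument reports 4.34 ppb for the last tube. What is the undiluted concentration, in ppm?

Overall dilution factor = 5.005 × 5.996 × 4 × 50.11 × 14.98 = 9.01 × 10⁴.
Original = 4.34 ppb × 9.01 × 10⁴ = 3.91 × 10⁵ ppb = 391 ppm.

391 ppm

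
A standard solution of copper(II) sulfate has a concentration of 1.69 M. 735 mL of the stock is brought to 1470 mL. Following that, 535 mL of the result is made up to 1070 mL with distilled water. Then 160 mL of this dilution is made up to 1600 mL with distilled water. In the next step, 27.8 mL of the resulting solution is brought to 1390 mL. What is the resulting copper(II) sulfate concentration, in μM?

845 μM

Overall dilution factor = 2 × 2 × 10 × 50 = 2000.
1.69 M / 2000 = 8.45 × 10⁻⁴ M = 845 μM.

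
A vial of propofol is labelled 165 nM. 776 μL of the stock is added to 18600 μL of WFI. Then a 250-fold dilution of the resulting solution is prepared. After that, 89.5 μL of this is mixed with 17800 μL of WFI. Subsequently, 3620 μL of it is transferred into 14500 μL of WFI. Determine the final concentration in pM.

Overall dilution factor = 24.97 × 250 × 199.9 × 5.006 = 6.25 × 10⁶.
165 nM / 6.25 × 10⁶ = 2.64 × 10⁻⁵ nM = 0.0264 pM.

0.0264 pM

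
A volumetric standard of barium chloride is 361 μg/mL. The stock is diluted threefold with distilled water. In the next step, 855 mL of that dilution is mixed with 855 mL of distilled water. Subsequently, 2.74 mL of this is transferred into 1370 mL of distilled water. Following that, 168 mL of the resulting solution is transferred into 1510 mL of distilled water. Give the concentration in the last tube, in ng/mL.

12.0 ng/mL

Overall dilution factor = 3 × 2 × 501 × 9.988 = 3.00 × 10⁴.
361 μg/mL / 3.00 × 10⁴ = 0.0120 μg/mL = 12.0 ng/mL.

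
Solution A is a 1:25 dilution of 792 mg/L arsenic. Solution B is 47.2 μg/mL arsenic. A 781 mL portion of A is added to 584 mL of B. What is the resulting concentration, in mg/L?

C_A = 792 mg/L / 25 = 31.7 mg/L.
C_B = 47.2 μg/mL = 47.2 mg/L.
C_mix = (C_A·V_A + C_B·V_B)/(V_A + V_B) = (31.7×781 + 47.2×584) / 1365 = 38.3 mg/L.

38.3 mg/L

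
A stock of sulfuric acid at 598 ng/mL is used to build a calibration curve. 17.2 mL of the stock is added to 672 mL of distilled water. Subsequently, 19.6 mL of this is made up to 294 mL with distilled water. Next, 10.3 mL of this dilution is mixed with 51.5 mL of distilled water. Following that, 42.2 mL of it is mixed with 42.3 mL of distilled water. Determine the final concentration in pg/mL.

82.8 pg/mL

Overall dilution factor = 40.07 × 15 × 6 × 2.002 = 7221.
598 ng/mL / 7221 = 0.0828 ng/mL = 82.8 pg/mL.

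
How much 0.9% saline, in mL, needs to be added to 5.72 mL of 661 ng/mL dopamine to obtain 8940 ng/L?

417 mL

8940 ng/L = 8.94 ng/mL.
V₂ = C₁V₁/C₂ = 661 × 5.72 / 8.94 = 423 mL.
Diluent to add = V₂ − V₁ = 423 − 5.72 = 417 mL.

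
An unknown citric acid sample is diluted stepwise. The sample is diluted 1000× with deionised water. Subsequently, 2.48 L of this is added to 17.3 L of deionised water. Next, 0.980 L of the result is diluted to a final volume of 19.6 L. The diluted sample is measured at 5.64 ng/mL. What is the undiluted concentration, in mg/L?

Overall dilution factor = 1000 × 7.976 × 20 = 1.60 × 10⁵.
Original = 5.64 ng/mL × 1.60 × 10⁵ = 9.00 × 10⁵ ng/mL = 900 mg/L.

900 mg/L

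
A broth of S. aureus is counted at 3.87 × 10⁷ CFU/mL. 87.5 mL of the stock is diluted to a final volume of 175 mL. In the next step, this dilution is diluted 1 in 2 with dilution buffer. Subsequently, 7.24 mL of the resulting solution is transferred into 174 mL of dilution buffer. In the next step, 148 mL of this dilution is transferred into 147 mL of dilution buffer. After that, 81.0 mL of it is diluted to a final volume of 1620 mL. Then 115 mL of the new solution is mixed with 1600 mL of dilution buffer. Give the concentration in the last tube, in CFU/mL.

650 CFU/mL

Overall dilution factor = 2 × 2 × 25.03 × 1.993 × 20 × 14.91 = 5.95 × 10⁴.
3.87 × 10⁷ CFU/mL / 5.95 × 10⁴ = 650 CFU/mL.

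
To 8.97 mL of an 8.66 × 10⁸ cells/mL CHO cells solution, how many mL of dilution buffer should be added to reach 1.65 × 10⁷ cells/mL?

V₂ = C₁V₁/C₂ = 8.66 × 10⁸ × 8.97 / 1.65 × 10⁷ = 471 mL.
Diluent to add = V₂ − V₁ = 471 − 8.97 = 462 mL.

462 mL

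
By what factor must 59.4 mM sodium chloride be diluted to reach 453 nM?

Factor = C₀/C_target = 59.4 mM / 453 nM = 1.31 × 10⁵.

1.31 × 10⁵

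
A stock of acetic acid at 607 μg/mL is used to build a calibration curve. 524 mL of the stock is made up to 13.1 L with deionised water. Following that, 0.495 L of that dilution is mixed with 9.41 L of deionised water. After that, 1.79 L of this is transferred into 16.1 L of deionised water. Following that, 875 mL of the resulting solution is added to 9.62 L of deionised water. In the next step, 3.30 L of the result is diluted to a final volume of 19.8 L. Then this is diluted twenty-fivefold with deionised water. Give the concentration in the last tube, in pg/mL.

67.5 pg/mL

Overall dilution factor = 25 × 20.01 × 9.994 × 11.99 × 6 × 25 = 9.00 × 10⁶.
607 μg/mL / 9.00 × 10⁶ = 6.75 × 10⁻⁵ μg/mL = 67.5 pg/mL.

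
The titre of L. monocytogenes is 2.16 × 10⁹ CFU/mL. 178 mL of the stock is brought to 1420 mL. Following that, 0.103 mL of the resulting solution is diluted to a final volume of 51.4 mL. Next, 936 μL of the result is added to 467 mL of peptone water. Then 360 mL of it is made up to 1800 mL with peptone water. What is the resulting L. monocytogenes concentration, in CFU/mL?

217 CFU/mL

Overall dilution factor = 7.978 × 499.0 × 499.9 × 5 = 9.95 × 10⁶.
2.16 × 10⁹ CFU/mL / 9.95 × 10⁶ = 217 CFU/mL.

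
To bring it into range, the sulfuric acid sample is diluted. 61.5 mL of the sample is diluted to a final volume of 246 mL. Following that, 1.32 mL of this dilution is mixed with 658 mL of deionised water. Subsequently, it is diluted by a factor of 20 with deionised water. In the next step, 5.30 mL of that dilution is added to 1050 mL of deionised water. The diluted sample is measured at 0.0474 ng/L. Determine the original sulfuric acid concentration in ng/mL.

Overall dilution factor = 4 × 499.5 × 20 × 199.1 = 7.96 × 10⁶.
Original = 0.0474 ng/L × 7.96 × 10⁶ = 3.77 × 10⁵ ng/L = 377 ng/mL.

377 ng/mL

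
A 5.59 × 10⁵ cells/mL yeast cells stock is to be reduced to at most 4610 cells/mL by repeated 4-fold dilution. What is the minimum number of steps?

Need 4ⁿ ≥ 121, so n ≥ log(121)/log(4) = 3.46.
Minimum whole steps: n = 4.

4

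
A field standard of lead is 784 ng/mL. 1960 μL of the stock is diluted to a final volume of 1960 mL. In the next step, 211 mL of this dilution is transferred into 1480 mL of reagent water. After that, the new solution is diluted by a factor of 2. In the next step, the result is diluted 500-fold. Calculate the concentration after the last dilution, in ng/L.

0.0978 ng/L

Overall dilution factor = 1000 × 8.014 × 2 × 500 = 8.01 × 10⁶.
784 ng/mL / 8.01 × 10⁶ = 9.78 × 10⁻⁵ ng/mL = 0.0978 ng/L.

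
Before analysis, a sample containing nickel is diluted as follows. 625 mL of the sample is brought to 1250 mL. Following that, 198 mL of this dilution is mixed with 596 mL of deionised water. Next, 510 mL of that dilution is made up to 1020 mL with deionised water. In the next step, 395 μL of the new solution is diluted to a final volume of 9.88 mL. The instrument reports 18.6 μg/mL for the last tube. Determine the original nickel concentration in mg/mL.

7.46 mg/mL

Overall dilution factor = 2 × 4.010 × 2 × 25.01 = 401.
Original = 18.6 μg/mL × 401 = 7463 μg/mL = 7.46 mg/mL.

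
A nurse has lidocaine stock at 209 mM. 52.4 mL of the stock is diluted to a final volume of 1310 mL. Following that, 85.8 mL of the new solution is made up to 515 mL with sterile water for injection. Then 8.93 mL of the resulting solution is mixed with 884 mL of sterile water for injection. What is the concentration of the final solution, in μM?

13.9 μM

Overall dilution factor = 25 × 6.002 × 99.99 = 1.50 × 10⁴.
209 mM / 1.50 × 10⁴ = 0.0139 mM = 13.9 μM.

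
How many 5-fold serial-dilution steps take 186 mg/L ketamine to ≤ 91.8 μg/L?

Need 5ⁿ ≥ 2026, so n ≥ log(2026)/log(5) = 4.73.
Minimum whole steps: n = 5.

5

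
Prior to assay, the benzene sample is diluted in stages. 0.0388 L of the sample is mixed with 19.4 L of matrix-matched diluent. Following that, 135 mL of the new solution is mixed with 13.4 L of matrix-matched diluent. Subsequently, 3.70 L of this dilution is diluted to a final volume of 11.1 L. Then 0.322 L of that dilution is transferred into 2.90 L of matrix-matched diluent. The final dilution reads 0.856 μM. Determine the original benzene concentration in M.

Overall dilution factor = 501 × 100.3 × 3 × 10.01 = 1.51 × 10⁶.
Original = 0.856 μM × 1.51 × 10⁶ = 1.29 × 10⁶ μM = 1.29 M.

1.29 M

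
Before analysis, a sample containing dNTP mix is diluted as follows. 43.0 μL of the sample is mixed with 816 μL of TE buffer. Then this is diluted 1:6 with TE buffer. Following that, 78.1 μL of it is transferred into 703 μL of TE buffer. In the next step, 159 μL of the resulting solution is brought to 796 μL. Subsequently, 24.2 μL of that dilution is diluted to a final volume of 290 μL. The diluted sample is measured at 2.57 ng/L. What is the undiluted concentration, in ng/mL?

185 ng/mL

Overall dilution factor = 19.98 × 6 × 10.00 × 5.006 × 11.98 = 7.19 × 10⁴.
Original = 2.57 ng/L × 7.19 × 10⁴ = 1.85 × 10⁵ ng/L = 185 ng/mL.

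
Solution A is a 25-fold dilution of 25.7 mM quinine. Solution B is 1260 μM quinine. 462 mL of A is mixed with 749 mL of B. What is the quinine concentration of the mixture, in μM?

C_A = 25.7 mM / 25 = 1.03 mM.
C_B = 1260 μM = 1.26 mM.
C_mix = (C_A·V_A + C_B·V_B)/(V_A + V_B) = (1.03×462 + 1.26×749) / 1211 = 1.17 mM = 1170 μM.

1170 μM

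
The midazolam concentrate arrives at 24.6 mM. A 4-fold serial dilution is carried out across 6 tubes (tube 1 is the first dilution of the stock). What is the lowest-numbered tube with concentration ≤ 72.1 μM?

Tube n has concentration 24.6 mM / 4ⁿ.
Need 4ⁿ ≥ 24.6 mM / 72.1 μM = 341, so n ≥ 4.21.
First such tube: n = 5.

tube 5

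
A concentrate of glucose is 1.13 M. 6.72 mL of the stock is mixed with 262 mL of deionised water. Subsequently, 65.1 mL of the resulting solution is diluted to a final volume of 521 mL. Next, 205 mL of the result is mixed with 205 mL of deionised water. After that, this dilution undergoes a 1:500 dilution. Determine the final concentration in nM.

Overall dilution factor = 39.99 × 8.003 × 2 × 500 = 3.20 × 10⁵.
1.13 M / 3.20 × 10⁵ = 3.53 × 10⁻⁶ M = 3530 nM.

3530 nM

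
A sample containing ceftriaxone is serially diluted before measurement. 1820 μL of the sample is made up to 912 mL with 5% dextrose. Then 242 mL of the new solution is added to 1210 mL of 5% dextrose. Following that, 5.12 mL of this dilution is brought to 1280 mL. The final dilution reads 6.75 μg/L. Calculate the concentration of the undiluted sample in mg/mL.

5.07 mg/mL

Overall dilution factor = 501.1 × 6 × 250 = 7.52 × 10⁵.
Original = 6.75 μg/L × 7.52 × 10⁵ = 5.07 × 10⁶ μg/L = 5.07 mg/mL.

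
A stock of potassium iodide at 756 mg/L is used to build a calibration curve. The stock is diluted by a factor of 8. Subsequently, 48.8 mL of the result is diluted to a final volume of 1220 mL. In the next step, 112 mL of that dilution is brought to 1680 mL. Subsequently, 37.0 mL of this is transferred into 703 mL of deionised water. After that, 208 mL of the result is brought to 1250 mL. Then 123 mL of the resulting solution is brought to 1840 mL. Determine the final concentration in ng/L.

140 ng/L

Overall dilution factor = 8 × 25 × 15 × 20 × 6.010 × 14.96 = 5.39 × 10⁶.
756 mg/L / 5.39 × 10⁶ = 1.40 × 10⁻⁴ mg/L = 140 ng/L.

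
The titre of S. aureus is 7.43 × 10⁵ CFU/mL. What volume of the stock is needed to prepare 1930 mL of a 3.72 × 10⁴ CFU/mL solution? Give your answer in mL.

V₁ = C₂V₂/C₁ = 3.72 × 10⁴ × 1930 / 7.43 × 10⁵ = 96.6 mL.

96.6 mL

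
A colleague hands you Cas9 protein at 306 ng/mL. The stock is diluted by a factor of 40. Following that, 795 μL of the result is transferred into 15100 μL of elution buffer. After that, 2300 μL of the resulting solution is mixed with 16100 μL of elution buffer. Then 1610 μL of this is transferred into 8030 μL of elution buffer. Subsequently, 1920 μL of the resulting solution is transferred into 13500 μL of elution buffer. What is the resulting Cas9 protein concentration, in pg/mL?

0.995 pg/mL

Overall dilution factor = 40 × 19.99 × 8 × 5.988 × 8.031 = 3.08 × 10⁵.
306 ng/mL / 3.08 × 10⁵ = 9.95 × 10⁻⁴ ng/mL = 0.995 pg/mL.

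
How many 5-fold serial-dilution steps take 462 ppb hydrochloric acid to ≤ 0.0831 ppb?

Need 5ⁿ ≥ 5560, so n ≥ log(5560)/log(5) = 5.36.
Minimum whole steps: n = 6.

6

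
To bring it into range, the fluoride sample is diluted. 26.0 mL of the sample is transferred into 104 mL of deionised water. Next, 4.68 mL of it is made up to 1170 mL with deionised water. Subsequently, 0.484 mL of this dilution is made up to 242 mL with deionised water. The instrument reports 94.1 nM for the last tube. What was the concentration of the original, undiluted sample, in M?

0.0588 M

Overall dilution factor = 5 × 250 × 500 = 6.25 × 10⁵.
Original = 94.1 nM × 6.25 × 10⁵ = 5.88 × 10⁷ nM = 0.0588 M.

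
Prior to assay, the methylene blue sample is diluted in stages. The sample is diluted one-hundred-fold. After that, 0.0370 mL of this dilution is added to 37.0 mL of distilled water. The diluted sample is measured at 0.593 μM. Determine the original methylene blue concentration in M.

Overall dilution factor = 100 × 1001 = 1.00 × 10⁵.
Original = 0.593 μM × 1.00 × 10⁵ = 5.94 × 10⁴ μM = 0.0594 M.

0.0594 M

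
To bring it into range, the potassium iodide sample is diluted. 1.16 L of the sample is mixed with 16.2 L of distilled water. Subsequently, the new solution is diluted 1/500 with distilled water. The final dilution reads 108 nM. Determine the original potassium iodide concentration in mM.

0.808 mM

Overall dilution factor = 14.97 × 500 = 7483.
Original = 108 nM × 7483 = 8.08 × 10⁵ nM = 0.808 mM.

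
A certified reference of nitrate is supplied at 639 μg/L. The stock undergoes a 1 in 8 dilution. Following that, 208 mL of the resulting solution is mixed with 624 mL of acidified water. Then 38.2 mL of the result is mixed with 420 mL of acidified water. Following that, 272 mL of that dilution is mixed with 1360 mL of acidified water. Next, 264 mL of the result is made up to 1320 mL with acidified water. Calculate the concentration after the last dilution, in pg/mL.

Overall dilution factor = 8 × 4 × 11.99 × 6 × 5 = 1.15 × 10⁴.
639 μg/L / 1.15 × 10⁴ = 0.0555 μg/L = 55.5 pg/mL.

55.5 pg/mL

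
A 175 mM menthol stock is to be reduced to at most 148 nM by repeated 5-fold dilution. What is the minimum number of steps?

Need 5ⁿ ≥ 1.18 × 10⁶, so n ≥ log(1.18 × 10⁶)/log(5) = 8.69.
Minimum whole steps: n = 9.

9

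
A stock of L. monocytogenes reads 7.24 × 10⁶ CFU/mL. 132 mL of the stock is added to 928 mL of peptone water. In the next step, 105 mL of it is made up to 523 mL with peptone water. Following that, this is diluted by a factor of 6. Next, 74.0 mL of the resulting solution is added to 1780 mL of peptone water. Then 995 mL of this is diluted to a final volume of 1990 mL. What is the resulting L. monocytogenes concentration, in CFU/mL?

602 CFU/mL

Overall dilution factor = 8.030 × 4.981 × 6 × 25.05 × 2 = 1.20 × 10⁴.
7.24 × 10⁶ CFU/mL / 1.20 × 10⁴ = 602 CFU/mL.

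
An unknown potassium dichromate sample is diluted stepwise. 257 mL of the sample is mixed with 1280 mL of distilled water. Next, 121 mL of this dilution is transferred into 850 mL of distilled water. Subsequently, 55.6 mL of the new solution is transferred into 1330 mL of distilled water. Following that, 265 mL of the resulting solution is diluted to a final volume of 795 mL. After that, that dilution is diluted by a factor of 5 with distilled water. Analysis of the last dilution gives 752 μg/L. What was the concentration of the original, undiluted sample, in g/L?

13.5 g/L

Overall dilution factor = 5.981 × 8.025 × 24.92 × 3 × 5 = 1.79 × 10⁴.
Original = 752 μg/L × 1.79 × 10⁴ = 1.35 × 10⁷ μg/L = 13.5 g/L.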